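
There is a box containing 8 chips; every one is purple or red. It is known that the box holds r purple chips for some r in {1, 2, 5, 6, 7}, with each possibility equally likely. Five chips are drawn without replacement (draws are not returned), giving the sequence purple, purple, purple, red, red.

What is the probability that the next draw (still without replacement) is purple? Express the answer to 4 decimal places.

0.8000

The likelihood of the observed sequence under each hypothesis: P(data | r = 1) = (1/8)(0/7) = 0; P(data | r = 2) = (2/8)(1/7)(0/6) = 0; P(data | r = 5) = (5/8)(4/7)(3/6)(3/5)(2/4) = 3/56; P(data | r = 6) = (6/8)(5/7)(4/6)(2/5)(1/4) = 1/28; P(data | r = 7) = (7/8)(6/7)(5/6)(1/5)(0/4) = 0.
Weighting by the prior gives 1/5 · 0 = 0, 1/5 · 0 = 0, 1/5 · 3/56 = 3/280, 1/5 · 1/28 = 1/140, 1/5 · 0 = 0; these sum to 1/56.
Normalising, the posterior is P(r = 1 | data) = 0, P(r = 2 | data) = 0, P(r = 5 | data) = 3/5, P(r = 6 | data) = 2/5, P(r = 7 | data) = 0.
The predictive probability is P(purple next | data) = (2/3)(3/5) + (1)(2/5) = 4/5.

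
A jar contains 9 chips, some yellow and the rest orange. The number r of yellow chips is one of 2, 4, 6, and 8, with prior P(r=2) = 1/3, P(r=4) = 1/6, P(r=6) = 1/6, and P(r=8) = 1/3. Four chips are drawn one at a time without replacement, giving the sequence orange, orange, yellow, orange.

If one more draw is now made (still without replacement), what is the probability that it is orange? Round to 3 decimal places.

0.688

Compute the likelihood of the observed sequence for each case: P(data | r = 2) = (7/9)(6/8)(2/7)(5/6) = 5/36; P(data | r = 4) = (5/9)(4/8)(4/7)(3/6) = 5/63; P(data | r = 6) = (3/9)(2/8)(6/7)(1/6) = 1/84; P(data | r = 8) = (1/9)(0/8) = 0.
The prior-weighted likelihoods are 1/3 · 5/36 = 5/108, 1/6 · 5/63 = 5/378, 1/6 · 1/84 = 1/504, 1/3 · 0 = 0; summing to 31/504.
Normalising, the posterior is P(r = 2 | data) = 70/93, P(r = 4 | data) = 20/93, P(r = 6 | data) = 1/31, P(r = 8 | data) = 0.
The predictive probability is P(orange next | data) = (4/5)(70/93) + (2/5)(20/93) + (0)(1/31) = 64/93.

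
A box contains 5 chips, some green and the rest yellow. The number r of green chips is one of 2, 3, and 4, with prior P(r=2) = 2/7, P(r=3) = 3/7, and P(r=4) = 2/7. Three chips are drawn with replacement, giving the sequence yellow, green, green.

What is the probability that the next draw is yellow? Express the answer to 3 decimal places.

Under each hypothesis, the probability of the observed sequence is: P(data | r = 2) = (3/5)(2/5)(2/5) = 12/125; P(data | r = 3) = (2/5)(3/5)(3/5) = 18/125; P(data | r = 4) = (1/5)(4/5)(4/5) = 16/125.
Multiplying each by its prior: 2/7 · 12/125 = 24/875, 3/7 · 18/125 = 54/875, 2/7 · 16/125 = 32/875; these sum to 22/175.
The posterior is then P(r = 2 | data) = 12/55, P(r = 3 | data) = 27/55, P(r = 4 | data) = 16/55.
So P(yellow next | data) = Σ P(yellow next | H) P(H | data) = (3/5)(12/55) + (2/5)(27/55) + (1/5)(16/55) = 106/275.

0.385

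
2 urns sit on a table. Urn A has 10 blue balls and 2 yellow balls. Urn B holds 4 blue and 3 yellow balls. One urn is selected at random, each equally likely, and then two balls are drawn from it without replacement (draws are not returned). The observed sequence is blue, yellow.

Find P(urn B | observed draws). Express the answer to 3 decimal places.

0.653

Under each hypothesis, the probability of the observed sequence is: P(data | urn A) = (10/12)(2/11) = 5/33; P(data | urn B) = (4/7)(3/6) = 2/7.
Weighting by the prior gives 1/2 · 5/33 = 5/66, 1/2 · 2/7 = 1/7; summing to 101/462.
By Bayes' rule, P(urn B | data) = (1/7) / (101/462) = 66/101.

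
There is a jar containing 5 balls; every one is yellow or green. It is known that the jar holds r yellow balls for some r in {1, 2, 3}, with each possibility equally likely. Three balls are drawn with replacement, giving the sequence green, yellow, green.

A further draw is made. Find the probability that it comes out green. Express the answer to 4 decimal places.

For each hypothesis, P(data | H) works out to: P(data | r = 1) = (4/5)(1/5)(4/5) = 16/125; P(data | r = 2) = (3/5)(2/5)(3/5) = 18/125; P(data | r = 3) = (2/5)(3/5)(2/5) = 12/125.
Multiplying each by its prior: 1/3 · 16/125 = 16/375, 1/3 · 18/125 = 6/125, 1/3 · 12/125 = 4/125; summing to 46/375.
Normalising, the posterior is P(r = 1 | data) = 8/23, P(r = 2 | data) = 9/23, P(r = 3 | data) = 6/23.
So P(green next | data) = Σ P(green next | H) P(H | data) = (4/5)(8/23) + (3/5)(9/23) + (2/5)(6/23) = 71/115.

0.6174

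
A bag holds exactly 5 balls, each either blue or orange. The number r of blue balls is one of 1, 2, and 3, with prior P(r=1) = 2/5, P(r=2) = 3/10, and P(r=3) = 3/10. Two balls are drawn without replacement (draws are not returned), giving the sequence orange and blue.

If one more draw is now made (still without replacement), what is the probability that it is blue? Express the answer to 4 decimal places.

The likelihood of the observed sequence under each hypothesis: P(data | r = 1) = (4/5)(1/4) = 1/5; P(data | r = 2) = (3/5)(2/4) = 3/10; P(data | r = 3) = (2/5)(3/4) = 3/10.
The prior-weighted likelihoods are 2/5 · 1/5 = 2/25, 3/10 · 3/10 = 9/100, 3/10 · 3/10 = 9/100; these sum to 13/50.
The posterior is then P(r = 1 | data) = 4/13, P(r = 2 | data) = 9/26, P(r = 3 | data) = 9/26.
Averaging over the posterior, P(blue next | data) = (0)(4/13) + (1/3)(9/26) + (2/3)(9/26) = 9/26.

0.3462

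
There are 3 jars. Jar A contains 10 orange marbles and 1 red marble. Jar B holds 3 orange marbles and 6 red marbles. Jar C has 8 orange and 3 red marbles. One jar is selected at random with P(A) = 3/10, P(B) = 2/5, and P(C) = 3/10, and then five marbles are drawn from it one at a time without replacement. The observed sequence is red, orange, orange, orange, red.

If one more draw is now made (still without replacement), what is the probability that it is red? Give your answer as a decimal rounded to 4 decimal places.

0.4199

Compute the likelihood of the observed sequence for each case: P(data | jar A) = (1/11)(10/10)(9/9)(8/8)(0/7) = 0; P(data | jar B) = (6/9)(3/8)(2/7)(1/6)(5/5) = 0.011905; P(data | jar C) = (3/11)(8/10)(7/9)(6/8)(2/7) = 0.036364.
Multiplying each by its prior: 3/10 · 0 = 0, 2/5 · 0.011905 = 0.0047619, 3/10 · 0.036364 = 0.010909; these sum to 0.015671.
Dividing through by the total gives posterior P(jar A | data) = 0, P(jar B | data) = 0.30387, P(jar C | data) = 0.69613.
Averaging over the posterior, P(red next | data) = (1)(0.30387) + (1/6)(0.69613) = 0.41989.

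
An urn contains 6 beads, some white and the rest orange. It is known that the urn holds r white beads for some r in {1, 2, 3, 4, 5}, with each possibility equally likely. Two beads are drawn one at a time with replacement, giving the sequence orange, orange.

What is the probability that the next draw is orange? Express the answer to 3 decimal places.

Under each hypothesis, the probability of the observed sequence is: P(data | r = 1) = (5/6)(5/6) = 25/36; P(data | r = 2) = (4/6)(4/6) = 4/9; P(data | r = 3) = (3/6)(3/6) = 1/4; P(data | r = 4) = (2/6)(2/6) = 1/9; P(data | r = 5) = (1/6)(1/6) = 1/36.
Weighting by the prior gives 1/5 · 25/36 = 5/36, 1/5 · 4/9 = 4/45, 1/5 · 1/4 = 1/20, 1/5 · 1/9 = 1/45, 1/5 · 1/36 = 1/180; summing to 11/36.
Dividing through by the total gives posterior P(r = 1 | data) = 5/11, P(r = 2 | data) = 16/55, P(r = 3 | data) = 9/55, P(r = 4 | data) = 4/55, P(r = 5 | data) = 1/55.
Averaging over the posterior, P(orange next | data) = (5/6)(5/11) + (2/3)(16/55) + (1/2)(9/55) + (1/3)(4/55) + (1/6)(1/55) = 15/22.

0.682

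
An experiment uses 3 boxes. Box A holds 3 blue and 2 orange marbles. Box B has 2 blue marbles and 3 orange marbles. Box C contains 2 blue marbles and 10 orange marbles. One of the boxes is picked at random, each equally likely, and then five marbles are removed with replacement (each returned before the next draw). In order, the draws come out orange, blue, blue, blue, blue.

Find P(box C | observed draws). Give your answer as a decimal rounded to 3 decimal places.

0.009

The likelihood of the observed sequence under each hypothesis: P(data | box A) = (2/5)(3/5)(3/5)(3/5)(3/5) = 0.05184; P(data | box B) = (3/5)(2/5)(2/5)(2/5)(2/5) = 0.01536; P(data | box C) = (10/12)(2/12)(2/12)(2/12)(2/12) = 0.000643.
The prior-weighted likelihoods are 1/3 · 0.05184 = 0.01728, 1/3 · 0.01536 = 0.00512, 1/3 · 0.000643 = 0.00021433; summing to 0.022614.
So P(box C | data) = (0.00021433) / (0.022614) = 0.0094778.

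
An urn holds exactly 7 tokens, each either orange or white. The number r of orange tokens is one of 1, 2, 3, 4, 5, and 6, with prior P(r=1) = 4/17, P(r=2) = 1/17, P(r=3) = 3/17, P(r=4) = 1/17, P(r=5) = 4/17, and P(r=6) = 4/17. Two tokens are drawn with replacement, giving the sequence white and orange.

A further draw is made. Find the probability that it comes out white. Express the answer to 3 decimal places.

0.468

For each hypothesis, P(data | H) works out to: P(data | r = 1) = (6/7)(1/7) = 6/49; P(data | r = 2) = (5/7)(2/7) = 10/49; P(data | r = 3) = (4/7)(3/7) = 12/49; P(data | r = 4) = (3/7)(4/7) = 12/49; P(data | r = 5) = (2/7)(5/7) = 10/49; P(data | r = 6) = (1/7)(6/7) = 6/49.
Weighting by the prior gives 4/17 · 6/49 = 24/833, 1/17 · 10/49 = 10/833, 3/17 · 12/49 = 36/833, 1/17 · 12/49 = 12/833, 4/17 · 10/49 = 40/833, 4/17 · 6/49 = 24/833; summing to 146/833.
The posterior is then P(r = 1 | data) = 12/73, P(r = 2 | data) = 5/73, P(r = 3 | data) = 18/73, P(r = 4 | data) = 6/73, P(r = 5 | data) = 20/73, P(r = 6 | data) = 12/73.
So P(white next | data) = Σ P(white next | H) P(H | data) = (6/7)(12/73) + (5/7)(5/73) + (4/7)(18/73) + (3/7)(6/73) + (2/7)(20/73) + (1/7)(12/73) = 239/511.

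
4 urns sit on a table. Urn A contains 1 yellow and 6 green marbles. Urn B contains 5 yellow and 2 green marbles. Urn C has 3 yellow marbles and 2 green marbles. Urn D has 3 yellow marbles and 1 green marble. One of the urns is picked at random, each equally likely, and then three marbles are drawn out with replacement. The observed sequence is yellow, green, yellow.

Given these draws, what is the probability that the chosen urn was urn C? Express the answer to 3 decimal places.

Under each hypothesis, the probability of the observed sequence is: P(data | urn A) = (1/7)(6/7)(1/7) = 0.017493; P(data | urn B) = (5/7)(2/7)(5/7) = 0.14577; P(data | urn C) = (3/5)(2/5)(3/5) = 0.144; P(data | urn D) = (3/4)(1/4)(3/4) = 0.14062.
The prior-weighted likelihoods are 1/4 · 0.017493 = 0.0043732, 1/4 · 0.14577 = 0.036443, 1/4 · 0.144 = 0.036, 1/4 · 0.14062 = 0.035156; summing to 0.11197.
So P(urn C | data) = (0.036) / (0.11197) = 0.32151.

0.322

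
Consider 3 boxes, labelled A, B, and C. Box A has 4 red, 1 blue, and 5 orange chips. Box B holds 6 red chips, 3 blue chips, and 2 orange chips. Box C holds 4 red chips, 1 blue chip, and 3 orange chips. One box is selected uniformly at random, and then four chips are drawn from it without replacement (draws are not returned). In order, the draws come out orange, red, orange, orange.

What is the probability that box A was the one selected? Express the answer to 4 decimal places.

0.7692

The likelihood of the observed sequence under each hypothesis: P(data | box A) = (5/10)(4/9)(4/8)(3/7) = 1/21; P(data | box B) = (2/11)(6/10)(1/9)(0/8) = 0; P(data | box C) = (3/8)(4/7)(2/6)(1/5) = 1/70.
Weighting by the prior gives 1/3 · 1/21 = 1/63, 1/3 · 0 = 0, 1/3 · 1/70 = 1/210; summing to 13/630.
So P(box A | data) = (1/63) / (13/630) = 10/13.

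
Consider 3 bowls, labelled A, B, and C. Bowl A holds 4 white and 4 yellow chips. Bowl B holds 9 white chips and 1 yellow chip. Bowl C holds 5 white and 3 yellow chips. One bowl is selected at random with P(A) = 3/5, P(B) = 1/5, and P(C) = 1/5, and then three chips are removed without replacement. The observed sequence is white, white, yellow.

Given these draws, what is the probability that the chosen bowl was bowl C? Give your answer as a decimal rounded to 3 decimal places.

0.253

The likelihood of the observed sequence under each hypothesis: P(data | bowl A) = (4/8)(3/7)(4/6) = 1/7; P(data | bowl B) = (9/10)(8/9)(1/8) = 1/10; P(data | bowl C) = (5/8)(4/7)(3/6) = 5/28.
Multiplying each by its prior: 3/5 · 1/7 = 3/35, 1/5 · 1/10 = 1/50, 1/5 · 5/28 = 1/28; summing to 99/700.
By Bayes' rule, P(bowl C | data) = (1/28) / (99/700) = 25/99.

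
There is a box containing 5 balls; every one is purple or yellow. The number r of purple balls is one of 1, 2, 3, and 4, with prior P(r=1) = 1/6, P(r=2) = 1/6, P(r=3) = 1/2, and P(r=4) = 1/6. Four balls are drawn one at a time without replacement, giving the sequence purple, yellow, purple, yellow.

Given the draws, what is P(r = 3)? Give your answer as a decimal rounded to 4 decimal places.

For each hypothesis, P(data | H) works out to: P(data | r = 1) = (1/5)(4/4)(0/3) = 0; P(data | r = 2) = (2/5)(3/4)(1/3)(2/2) = 1/10; P(data | r = 3) = (3/5)(2/4)(2/3)(1/2) = 1/10; P(data | r = 4) = (4/5)(1/4)(3/3)(0/2) = 0.
Multiplying each by its prior: 1/6 · 0 = 0, 1/6 · 1/10 = 1/60, 1/2 · 1/10 = 1/20, 1/6 · 0 = 0; with total 1/15.
By Bayes' rule, P(r = 3 | data) = (1/20) / (1/15) = 3/4.

0.7500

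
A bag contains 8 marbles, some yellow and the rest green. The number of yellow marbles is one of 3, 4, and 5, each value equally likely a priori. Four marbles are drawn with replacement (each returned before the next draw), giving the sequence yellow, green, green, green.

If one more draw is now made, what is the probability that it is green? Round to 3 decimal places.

For each hypothesis, P(data | H) works out to: P(data | r = 3) = (3/8)(5/8)(5/8)(5/8) = 0.091553; P(data | r = 4) = (4/8)(4/8)(4/8)(4/8) = 0.0625; P(data | r = 5) = (5/8)(3/8)(3/8)(3/8) = 0.032959.
Weighting by the prior gives 1/3 · 0.091553 = 0.030518, 1/3 · 0.0625 = 0.020833, 1/3 · 0.032959 = 0.010986; with total 0.062337.
The posterior is then P(r = 3 | data) = 0.48956, P(r = 4 | data) = 0.3342, P(r = 5 | data) = 0.17624.
So P(green next | data) = Σ P(green next | H) P(H | data) = (5/8)(0.48956) + (1/2)(0.3342) + (3/8)(0.17624) = 0.53916.

0.539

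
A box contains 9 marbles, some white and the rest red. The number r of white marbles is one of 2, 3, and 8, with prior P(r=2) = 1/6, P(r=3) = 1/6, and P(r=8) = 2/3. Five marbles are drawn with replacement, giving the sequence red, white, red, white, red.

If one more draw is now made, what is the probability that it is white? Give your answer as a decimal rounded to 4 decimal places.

0.3305

The likelihood of the observed sequence under each hypothesis: P(data | r = 2) = (7/9)(2/9)(7/9)(2/9)(7/9) = 0.023235; P(data | r = 3) = (6/9)(3/9)(6/9)(3/9)(6/9) = 0.032922; P(data | r = 8) = (1/9)(8/9)(1/9)(8/9)(1/9) = 0.0010838.
Weighting by the prior gives 1/6 · 0.023235 = 0.0038725, 1/6 · 0.032922 = 0.005487, 2/3 · 0.0010838 = 0.00072256; summing to 0.010082.
Normalising, the posterior is P(r = 2 | data) = 0.3841, P(r = 3 | data) = 0.54423, P(r = 8 | data) = 0.071669.
So P(white next | data) = Σ P(white next | H) P(H | data) = (2/9)(0.3841) + (1/3)(0.54423) + (8/9)(0.071669) = 0.33047.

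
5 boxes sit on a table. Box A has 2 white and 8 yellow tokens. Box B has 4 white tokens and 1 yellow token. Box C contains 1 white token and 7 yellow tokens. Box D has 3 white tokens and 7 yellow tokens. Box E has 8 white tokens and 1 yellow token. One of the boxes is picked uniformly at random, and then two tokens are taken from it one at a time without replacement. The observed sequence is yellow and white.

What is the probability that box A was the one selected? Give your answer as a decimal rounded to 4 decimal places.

0.2098

For each hypothesis, P(data | H) works out to: P(data | box A) = (8/10)(2/9) = 8/45; P(data | box B) = (1/5)(4/4) = 1/5; P(data | box C) = (7/8)(1/7) = 1/8; P(data | box D) = (7/10)(3/9) = 7/30; P(data | box E) = (1/9)(8/8) = 1/9.
Weighting by the prior gives 1/5 · 8/45 = 8/225, 1/5 · 1/5 = 1/25, 1/5 · 1/8 = 1/40, 1/5 · 7/30 = 7/150, 1/5 · 1/9 = 1/45; with total 61/360.
By Bayes' rule, P(box A | data) = (8/225) / (61/360) = 64/305.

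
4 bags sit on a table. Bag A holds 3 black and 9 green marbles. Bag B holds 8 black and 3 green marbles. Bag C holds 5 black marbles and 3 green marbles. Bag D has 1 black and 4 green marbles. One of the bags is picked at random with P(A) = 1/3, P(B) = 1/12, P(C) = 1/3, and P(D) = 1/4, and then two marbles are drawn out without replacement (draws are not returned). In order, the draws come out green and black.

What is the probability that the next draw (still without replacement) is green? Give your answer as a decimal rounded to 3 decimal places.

For each hypothesis, P(data | H) works out to: P(data | bag A) = (9/12)(3/11) = 9/44; P(data | bag B) = (3/11)(8/10) = 12/55; P(data | bag C) = (3/8)(5/7) = 15/56; P(data | bag D) = (4/5)(1/4) = 1/5.
The prior-weighted likelihoods are 1/3 · 9/44 = 3/44, 1/12 · 12/55 = 1/55, 1/3 · 15/56 = 5/56, 1/4 · 1/5 = 1/20; summing to 139/616.
Normalising, the posterior is P(bag A | data) = 0.30216, P(bag B | data) = 0.080576, P(bag C | data) = 0.39568, P(bag D | data) = 0.22158.
Averaging over the posterior, P(green next | data) = (4/5)(0.30216) + (2/9)(0.080576) + (1/3)(0.39568) + (1)(0.22158) = 0.61311.

0.613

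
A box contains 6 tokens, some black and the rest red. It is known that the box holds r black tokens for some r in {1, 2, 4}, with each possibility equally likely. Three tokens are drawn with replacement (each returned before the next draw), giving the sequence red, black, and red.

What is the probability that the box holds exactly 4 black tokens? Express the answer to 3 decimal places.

0.219

Under each hypothesis, the probability of the observed sequence is: P(data | r = 1) = (5/6)(1/6)(5/6) = 25/216; P(data | r = 2) = (4/6)(2/6)(4/6) = 4/27; P(data | r = 4) = (2/6)(4/6)(2/6) = 2/27.
Multiplying each by its prior: 1/3 · 25/216 = 25/648, 1/3 · 4/27 = 4/81, 1/3 · 2/27 = 2/81; with total 73/648.
By Bayes' rule, P(r = 4 | data) = (2/81) / (73/648) = 16/73.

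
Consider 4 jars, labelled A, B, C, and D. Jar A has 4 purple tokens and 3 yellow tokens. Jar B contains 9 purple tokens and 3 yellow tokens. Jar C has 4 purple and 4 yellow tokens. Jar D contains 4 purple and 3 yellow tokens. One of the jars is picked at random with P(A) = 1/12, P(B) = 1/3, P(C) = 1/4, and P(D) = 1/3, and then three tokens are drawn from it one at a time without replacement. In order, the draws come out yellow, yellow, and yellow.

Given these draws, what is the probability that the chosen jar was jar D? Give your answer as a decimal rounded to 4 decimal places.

0.3045

Under each hypothesis, the probability of the observed sequence is: P(data | jar A) = (3/7)(2/6)(1/5) = 0.028571; P(data | jar B) = (3/12)(2/11)(1/10) = 0.0045455; P(data | jar C) = (4/8)(3/7)(2/6) = 0.071429; P(data | jar D) = (3/7)(2/6)(1/5) = 0.028571.
Weighting by the prior gives 1/12 · 0.028571 = 0.002381, 1/3 · 0.0045455 = 0.0015152, 1/4 · 0.071429 = 0.017857, 1/3 · 0.028571 = 0.0095238; summing to 0.031277.
By Bayes' rule, P(jar D | data) = (0.0095238) / (0.031277) = 0.3045.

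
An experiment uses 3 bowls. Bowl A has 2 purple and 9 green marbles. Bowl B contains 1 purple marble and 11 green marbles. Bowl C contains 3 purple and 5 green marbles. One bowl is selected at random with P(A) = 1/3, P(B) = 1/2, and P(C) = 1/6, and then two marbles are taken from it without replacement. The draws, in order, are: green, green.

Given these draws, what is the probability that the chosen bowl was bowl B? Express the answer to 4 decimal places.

Under each hypothesis, the probability of the observed sequence is: P(data | bowl A) = (9/11)(8/10) = 0.65455; P(data | bowl B) = (11/12)(10/11) = 0.83333; P(data | bowl C) = (5/8)(4/7) = 0.35714.
Weighting by the prior gives 1/3 · 0.65455 = 0.21818, 1/2 · 0.83333 = 0.41667, 1/6 · 0.35714 = 0.059524; with total 0.69437.
Therefore the posterior P(bowl B | data) = (0.41667) / (0.69437) = 0.60006.

0.6001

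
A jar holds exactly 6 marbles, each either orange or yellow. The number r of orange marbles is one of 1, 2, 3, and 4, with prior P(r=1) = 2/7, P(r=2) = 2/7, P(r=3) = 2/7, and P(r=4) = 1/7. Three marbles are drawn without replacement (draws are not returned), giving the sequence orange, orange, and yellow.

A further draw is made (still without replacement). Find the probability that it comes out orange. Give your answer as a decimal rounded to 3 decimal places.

The likelihood of the observed sequence under each hypothesis: P(data | r = 1) = (1/6)(0/5) = 0; P(data | r = 2) = (2/6)(1/5)(4/4) = 1/15; P(data | r = 3) = (3/6)(2/5)(3/4) = 3/20; P(data | r = 4) = (4/6)(3/5)(2/4) = 1/5.
The prior-weighted likelihoods are 2/7 · 0 = 0, 2/7 · 1/15 = 2/105, 2/7 · 3/20 = 3/70, 1/7 · 1/5 = 1/35; these sum to 19/210.
The posterior is then P(r = 1 | data) = 0, P(r = 2 | data) = 4/19, P(r = 3 | data) = 9/19, P(r = 4 | data) = 6/19.
So P(orange next | data) = Σ P(orange next | H) P(H | data) = (0)(4/19) + (1/3)(9/19) + (2/3)(6/19) = 7/19.

0.368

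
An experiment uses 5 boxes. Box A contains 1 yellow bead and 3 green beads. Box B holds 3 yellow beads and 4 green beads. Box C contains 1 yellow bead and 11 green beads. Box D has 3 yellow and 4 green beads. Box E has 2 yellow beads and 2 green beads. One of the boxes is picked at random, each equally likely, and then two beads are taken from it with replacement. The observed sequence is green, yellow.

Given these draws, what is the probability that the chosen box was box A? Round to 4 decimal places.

Compute the likelihood of the observed sequence for each case: P(data | box A) = (3/4)(1/4) = 0.1875; P(data | box B) = (4/7)(3/7) = 0.2449; P(data | box C) = (11/12)(1/12) = 0.076389; P(data | box D) = (4/7)(3/7) = 0.2449; P(data | box E) = (2/4)(2/4) = 0.25.
The prior-weighted likelihoods are 1/5 · 0.1875 = 0.0375, 1/5 · 0.2449 = 0.04898, 1/5 · 0.076389 = 0.015278, 1/5 · 0.2449 = 0.04898, 1/5 · 0.25 = 0.05; summing to 0.20074.
Hence P(box A | data) = (0.0375) / (0.20074) = 0.18681.

0.1868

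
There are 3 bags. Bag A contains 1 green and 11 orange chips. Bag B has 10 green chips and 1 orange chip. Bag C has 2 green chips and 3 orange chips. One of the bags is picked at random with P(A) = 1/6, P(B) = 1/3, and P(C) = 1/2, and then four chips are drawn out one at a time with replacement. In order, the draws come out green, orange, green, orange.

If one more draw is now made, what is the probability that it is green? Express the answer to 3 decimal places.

For each hypothesis, P(data | H) works out to: P(data | bag A) = (1/12)(11/12)(1/12)(11/12) = 0.0058353; P(data | bag B) = (10/11)(1/11)(10/11)(1/11) = 0.0068301; P(data | bag C) = (2/5)(3/5)(2/5)(3/5) = 0.0576.
Weighting by the prior gives 1/6 · 0.0058353 = 0.00097254, 1/3 · 0.0068301 = 0.0022767, 1/2 · 0.0576 = 0.0288; summing to 0.032049.
Normalising, the posterior is P(bag A | data) = 0.030345, P(bag B | data) = 0.071038, P(bag C | data) = 0.89862.
The predictive probability is P(green next | data) = (1/12)(0.030345) + (10/11)(0.071038) + (2/5)(0.89862) = 0.42656.

0.427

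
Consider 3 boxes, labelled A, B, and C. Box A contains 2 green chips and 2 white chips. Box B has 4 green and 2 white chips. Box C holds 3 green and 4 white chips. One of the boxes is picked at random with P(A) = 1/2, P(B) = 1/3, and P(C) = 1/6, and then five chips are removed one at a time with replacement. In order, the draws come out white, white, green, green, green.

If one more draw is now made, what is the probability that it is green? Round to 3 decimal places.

0.549

Compute the likelihood of the observed sequence for each case: P(data | box A) = (2/4)(2/4)(2/4)(2/4)(2/4) = 0.03125; P(data | box B) = (2/6)(2/6)(4/6)(4/6)(4/6) = 0.032922; P(data | box C) = (4/7)(4/7)(3/7)(3/7)(3/7) = 0.025704.
Multiplying each by its prior: 1/2 · 0.03125 = 0.015625, 1/3 · 0.032922 = 0.010974, 1/6 · 0.025704 = 0.0042839; summing to 0.030883.
Dividing through by the total gives posterior P(box A | data) = 0.50594, P(box B | data) = 0.35534, P(box C | data) = 0.13872.
The predictive probability is P(green next | data) = (1/2)(0.50594) + (2/3)(0.35534) + (3/7)(0.13872) = 0.54932.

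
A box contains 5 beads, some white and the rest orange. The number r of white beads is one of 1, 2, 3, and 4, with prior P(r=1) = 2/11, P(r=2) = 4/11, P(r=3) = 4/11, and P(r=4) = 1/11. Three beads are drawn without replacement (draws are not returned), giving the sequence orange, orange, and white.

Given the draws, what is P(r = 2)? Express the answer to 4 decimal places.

0.5000

The likelihood of the observed sequence under each hypothesis: P(data | r = 1) = (4/5)(3/4)(1/3) = 1/5; P(data | r = 2) = (3/5)(2/4)(2/3) = 1/5; P(data | r = 3) = (2/5)(1/4)(3/3) = 1/10; P(data | r = 4) = (1/5)(0/4) = 0.
Multiplying each by its prior: 2/11 · 1/5 = 2/55, 4/11 · 1/5 = 4/55, 4/11 · 1/10 = 2/55, 1/11 · 0 = 0; summing to 8/55.
Therefore the posterior P(r = 2 | data) = (4/55) / (8/55) = 1/2.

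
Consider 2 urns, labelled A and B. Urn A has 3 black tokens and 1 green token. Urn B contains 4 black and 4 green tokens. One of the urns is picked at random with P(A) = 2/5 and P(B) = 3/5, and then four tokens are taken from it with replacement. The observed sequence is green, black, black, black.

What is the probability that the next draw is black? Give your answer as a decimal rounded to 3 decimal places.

0.632

Compute the likelihood of the observed sequence for each case: P(data | urn A) = (1/4)(3/4)(3/4)(3/4) = 27/256; P(data | urn B) = (4/8)(4/8)(4/8)(4/8) = 1/16.
Weighting by the prior gives 2/5 · 27/256 = 27/640, 3/5 · 1/16 = 3/80; with total 51/640.
Dividing through by the total gives posterior P(urn A | data) = 9/17, P(urn B | data) = 8/17.
So P(black next | data) = Σ P(black next | H) P(H | data) = (3/4)(9/17) + (1/2)(8/17) = 43/68.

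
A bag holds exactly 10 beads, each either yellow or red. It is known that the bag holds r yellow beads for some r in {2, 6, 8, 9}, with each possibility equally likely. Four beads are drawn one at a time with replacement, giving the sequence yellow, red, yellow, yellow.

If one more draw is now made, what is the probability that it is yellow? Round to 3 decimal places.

0.748

The likelihood of the observed sequence under each hypothesis: P(data | r = 2) = (2/10)(8/10)(2/10)(2/10) = 0.0064; P(data | r = 6) = (6/10)(4/10)(6/10)(6/10) = 0.0864; P(data | r = 8) = (8/10)(2/10)(8/10)(8/10) = 0.1024; P(data | r = 9) = (9/10)(1/10)(9/10)(9/10) = 0.0729.
Weighting by the prior gives 1/4 · 0.0064 = 0.0016, 1/4 · 0.0864 = 0.0216, 1/4 · 0.1024 = 0.0256, 1/4 · 0.0729 = 0.018225; these sum to 0.067025.
Normalising, the posterior is P(r = 2 | data) = 0.023872, P(r = 6 | data) = 0.32227, P(r = 8 | data) = 0.38195, P(r = 9 | data) = 0.27191.
The predictive probability is P(yellow next | data) = (1/5)(0.023872) + (3/5)(0.32227) + (4/5)(0.38195) + (9/10)(0.27191) = 0.74841.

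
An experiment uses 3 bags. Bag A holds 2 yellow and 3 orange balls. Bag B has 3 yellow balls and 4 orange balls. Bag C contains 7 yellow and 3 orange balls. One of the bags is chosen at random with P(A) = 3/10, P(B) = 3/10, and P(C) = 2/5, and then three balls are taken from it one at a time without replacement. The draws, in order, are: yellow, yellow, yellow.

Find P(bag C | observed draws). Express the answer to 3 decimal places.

For each hypothesis, P(data | H) works out to: P(data | bag A) = (2/5)(1/4)(0/3) = 0; P(data | bag B) = (3/7)(2/6)(1/5) = 0.028571; P(data | bag C) = (7/10)(6/9)(5/8) = 0.29167.
The prior-weighted likelihoods are 3/10 · 0 = 0, 3/10 · 0.028571 = 0.0085714, 2/5 · 0.29167 = 0.11667; these sum to 0.12524.
By Bayes' rule, P(bag C | data) = (0.11667) / (0.12524) = 0.93156.

0.932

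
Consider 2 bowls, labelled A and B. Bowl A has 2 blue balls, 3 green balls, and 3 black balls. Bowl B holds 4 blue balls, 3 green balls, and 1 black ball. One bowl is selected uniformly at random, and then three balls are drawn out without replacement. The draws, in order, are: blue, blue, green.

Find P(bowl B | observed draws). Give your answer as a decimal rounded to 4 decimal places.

Under each hypothesis, the probability of the observed sequence is: P(data | bowl A) = (2/8)(1/7)(3/6) = 1/56; P(data | bowl B) = (4/8)(3/7)(3/6) = 3/28.
The prior-weighted likelihoods are 1/2 · 1/56 = 1/112, 1/2 · 3/28 = 3/56; with total 1/16.
Therefore the posterior P(bowl B | data) = (3/56) / (1/16) = 6/7.

0.8571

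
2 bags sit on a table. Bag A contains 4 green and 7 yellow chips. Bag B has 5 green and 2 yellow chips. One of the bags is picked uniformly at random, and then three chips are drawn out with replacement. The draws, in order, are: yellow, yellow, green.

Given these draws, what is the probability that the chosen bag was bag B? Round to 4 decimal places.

0.2837

The likelihood of the observed sequence under each hypothesis: P(data | bag A) = (7/11)(7/11)(4/11) = 0.14726; P(data | bag B) = (2/7)(2/7)(5/7) = 0.058309.
Weighting by the prior gives 1/2 · 0.14726 = 0.073629, 1/2 · 0.058309 = 0.029155; with total 0.10278.
By Bayes' rule, P(bag B | data) = (0.029155) / (0.10278) = 0.28365.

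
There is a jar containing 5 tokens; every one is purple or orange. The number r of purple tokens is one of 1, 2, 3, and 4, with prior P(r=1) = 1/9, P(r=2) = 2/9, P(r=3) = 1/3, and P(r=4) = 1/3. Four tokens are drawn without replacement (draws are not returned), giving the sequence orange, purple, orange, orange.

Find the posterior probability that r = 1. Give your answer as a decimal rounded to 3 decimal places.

For each hypothesis, P(data | H) works out to: P(data | r = 1) = (4/5)(1/4)(3/3)(2/2) = 1/5; P(data | r = 2) = (3/5)(2/4)(2/3)(1/2) = 1/10; P(data | r = 3) = (2/5)(3/4)(1/3)(0/2) = 0; P(data | r = 4) = (1/5)(4/4)(0/3) = 0.
Multiplying each by its prior: 1/9 · 1/5 = 1/45, 2/9 · 1/10 = 1/45, 1/3 · 0 = 0, 1/3 · 0 = 0; summing to 2/45.
So P(r = 1 | data) = (1/45) / (2/45) = 1/2.

0.500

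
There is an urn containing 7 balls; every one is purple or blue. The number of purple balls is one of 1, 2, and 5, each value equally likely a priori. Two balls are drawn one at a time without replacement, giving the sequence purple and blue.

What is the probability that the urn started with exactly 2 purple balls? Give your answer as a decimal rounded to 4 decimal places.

For each hypothesis, P(data | H) works out to: P(data | r = 1) = (1/7)(6/6) = 1/7; P(data | r = 2) = (2/7)(5/6) = 5/21; P(data | r = 5) = (5/7)(2/6) = 5/21.
Weighting by the prior gives 1/3 · 1/7 = 1/21, 1/3 · 5/21 = 5/63, 1/3 · 5/21 = 5/63; with total 13/63.
Hence P(r = 2 | data) = (5/63) / (13/63) = 5/13.

0.3846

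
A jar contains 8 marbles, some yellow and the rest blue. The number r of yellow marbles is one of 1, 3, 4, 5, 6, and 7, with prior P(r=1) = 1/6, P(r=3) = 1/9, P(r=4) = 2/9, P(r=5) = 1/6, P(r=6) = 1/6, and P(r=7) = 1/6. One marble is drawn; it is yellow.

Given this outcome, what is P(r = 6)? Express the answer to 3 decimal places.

0.228

For each hypothesis, P(data | H) works out to: P(data | r = 1) = (1/8) = 1/8; P(data | r = 3) = (3/8) = 3/8; P(data | r = 4) = (4/8) = 1/2; P(data | r = 5) = (5/8) = 5/8; P(data | r = 6) = (6/8) = 3/4; P(data | r = 7) = (7/8) = 7/8.
Multiplying each by its prior: 1/6 · 1/8 = 1/48, 1/9 · 3/8 = 1/24, 2/9 · 1/2 = 1/9, 1/6 · 5/8 = 5/48, 1/6 · 3/4 = 1/8, 1/6 · 7/8 = 7/48; summing to 79/144.
So P(r = 6 | data) = (1/8) / (79/144) = 18/79.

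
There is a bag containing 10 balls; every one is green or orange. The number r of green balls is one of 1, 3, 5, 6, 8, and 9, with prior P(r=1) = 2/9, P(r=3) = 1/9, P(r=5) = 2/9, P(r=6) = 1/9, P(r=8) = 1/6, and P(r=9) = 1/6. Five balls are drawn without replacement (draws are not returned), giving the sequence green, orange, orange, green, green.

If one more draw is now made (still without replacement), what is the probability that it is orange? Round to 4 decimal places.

0.4447

Compute the likelihood of the observed sequence for each case: P(data | r = 1) = (1/10)(9/9)(8/8)(0/7) = 0; P(data | r = 3) = (3/10)(7/9)(6/8)(2/7)(1/6) = 0.0083333; P(data | r = 5) = (5/10)(5/9)(4/8)(4/7)(3/6) = 0.039683; P(data | r = 6) = (6/10)(4/9)(3/8)(5/7)(4/6) = 0.047619; P(data | r = 8) = (8/10)(2/9)(1/8)(7/7)(6/6) = 0.022222; P(data | r = 9) = (9/10)(1/9)(0/8) = 0.
Weighting by the prior gives 2/9 · 0 = 0, 1/9 · 0.0083333 = 0.00092593, 2/9 · 0.039683 = 0.0088183, 1/9 · 0.047619 = 0.005291, 1/6 · 0.022222 = 0.0037037, 1/6 · 0 = 0; with total 0.018739.
Dividing through by the total gives posterior P(r = 1 | data) = 0, P(r = 3 | data) = 0.049412, P(r = 5 | data) = 0.47059, P(r = 6 | data) = 0.28235, P(r = 8 | data) = 0.19765, P(r = 9 | data) = 0.
So P(orange next | data) = Σ P(orange next | H) P(H | data) = (1)(0.049412) + (3/5)(0.47059) + (2/5)(0.28235) + (0)(0.19765) = 0.44471.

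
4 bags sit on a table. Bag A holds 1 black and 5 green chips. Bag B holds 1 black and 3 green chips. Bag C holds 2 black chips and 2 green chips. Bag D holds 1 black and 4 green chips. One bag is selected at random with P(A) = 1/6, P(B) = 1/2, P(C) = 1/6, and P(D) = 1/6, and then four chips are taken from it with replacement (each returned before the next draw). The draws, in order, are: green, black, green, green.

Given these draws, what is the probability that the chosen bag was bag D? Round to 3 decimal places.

0.177

Compute the likelihood of the observed sequence for each case: P(data | bag A) = (5/6)(1/6)(5/6)(5/6) = 0.096451; P(data | bag B) = (3/4)(1/4)(3/4)(3/4) = 0.10547; P(data | bag C) = (2/4)(2/4)(2/4)(2/4) = 0.0625; P(data | bag D) = (4/5)(1/5)(4/5)(4/5) = 0.1024.
Multiplying each by its prior: 1/6 · 0.096451 = 0.016075, 1/2 · 0.10547 = 0.052734, 1/6 · 0.0625 = 0.010417, 1/6 · 0.1024 = 0.017067; these sum to 0.096293.
By Bayes' rule, P(bag D | data) = (0.017067) / (0.096293) = 0.17724.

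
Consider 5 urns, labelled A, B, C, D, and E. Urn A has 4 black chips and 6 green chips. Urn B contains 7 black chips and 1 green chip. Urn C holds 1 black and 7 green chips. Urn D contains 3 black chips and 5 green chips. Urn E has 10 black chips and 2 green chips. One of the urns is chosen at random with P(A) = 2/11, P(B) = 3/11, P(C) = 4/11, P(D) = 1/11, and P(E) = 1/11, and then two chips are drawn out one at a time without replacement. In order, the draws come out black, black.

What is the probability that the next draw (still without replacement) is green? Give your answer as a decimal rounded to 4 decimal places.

0.2422

For each hypothesis, P(data | H) works out to: P(data | urn A) = (4/10)(3/9) = 0.13333; P(data | urn B) = (7/8)(6/7) = 0.75; P(data | urn C) = (1/8)(0/7) = 0; P(data | urn D) = (3/8)(2/7) = 0.10714; P(data | urn E) = (10/12)(9/11) = 0.68182.
Weighting by the prior gives 2/11 · 0.13333 = 0.024242, 3/11 · 0.75 = 0.20455, 4/11 · 0 = 0, 1/11 · 0.10714 = 0.0097403, 1/11 · 0.68182 = 0.061983; these sum to 0.30051.
Normalising, the posterior is P(urn A | data) = 0.080671, P(urn B | data) = 0.68066, P(urn C | data) = 0, P(urn D | data) = 0.032412, P(urn E | data) = 0.20626.
The predictive probability is P(green next | data) = (3/4)(0.080671) + (1/6)(0.68066) + (5/6)(0.032412) + (1/5)(0.20626) = 0.24221.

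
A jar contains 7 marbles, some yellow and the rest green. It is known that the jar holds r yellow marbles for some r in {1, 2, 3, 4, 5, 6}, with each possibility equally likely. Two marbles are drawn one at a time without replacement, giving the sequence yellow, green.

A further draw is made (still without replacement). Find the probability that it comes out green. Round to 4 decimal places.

0.5000

The likelihood of the observed sequence under each hypothesis: P(data | r = 1) = (1/7)(6/6) = 1/7; P(data | r = 2) = (2/7)(5/6) = 5/21; P(data | r = 3) = (3/7)(4/6) = 2/7; P(data | r = 4) = (4/7)(3/6) = 2/7; P(data | r = 5) = (5/7)(2/6) = 5/21; P(data | r = 6) = (6/7)(1/6) = 1/7.
Multiplying each by its prior: 1/6 · 1/7 = 1/42, 1/6 · 5/21 = 5/126, 1/6 · 2/7 = 1/21, 1/6 · 2/7 = 1/21, 1/6 · 5/21 = 5/126, 1/6 · 1/7 = 1/42; with total 2/9.
The posterior is then P(r = 1 | data) = 3/28, P(r = 2 | data) = 5/28, P(r = 3 | data) = 3/14, P(r = 4 | data) = 3/14, P(r = 5 | data) = 5/28, P(r = 6 | data) = 3/28.
So P(green next | data) = Σ P(green next | H) P(H | data) = (1)(3/28) + (4/5)(5/28) + (3/5)(3/14) + (2/5)(3/14) + (1/5)(5/28) + (0)(3/28) = 1/2.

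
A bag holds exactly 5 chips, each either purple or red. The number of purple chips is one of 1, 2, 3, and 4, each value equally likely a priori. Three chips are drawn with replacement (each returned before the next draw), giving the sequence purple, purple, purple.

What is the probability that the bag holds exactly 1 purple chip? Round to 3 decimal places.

0.010

The likelihood of the observed sequence under each hypothesis: P(data | r = 1) = (1/5)(1/5)(1/5) = 1/125; P(data | r = 2) = (2/5)(2/5)(2/5) = 8/125; P(data | r = 3) = (3/5)(3/5)(3/5) = 27/125; P(data | r = 4) = (4/5)(4/5)(4/5) = 64/125.
Multiplying each by its prior: 1/4 · 1/125 = 1/500, 1/4 · 8/125 = 2/125, 1/4 · 27/125 = 27/500, 1/4 · 64/125 = 16/125; summing to 1/5.
Hence P(r = 1 | data) = (1/500) / (1/5) = 1/100.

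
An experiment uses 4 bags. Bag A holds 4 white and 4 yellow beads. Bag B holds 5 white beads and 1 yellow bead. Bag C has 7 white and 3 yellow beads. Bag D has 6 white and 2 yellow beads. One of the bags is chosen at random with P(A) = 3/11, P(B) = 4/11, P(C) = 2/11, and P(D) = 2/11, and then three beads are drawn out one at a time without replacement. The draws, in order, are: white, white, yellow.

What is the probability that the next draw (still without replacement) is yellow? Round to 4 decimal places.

0.2378

The likelihood of the observed sequence under each hypothesis: P(data | bag A) = (4/8)(3/7)(4/6) = 0.14286; P(data | bag B) = (5/6)(4/5)(1/4) = 0.16667; P(data | bag C) = (7/10)(6/9)(3/8) = 0.175; P(data | bag D) = (6/8)(5/7)(2/6) = 0.17857.
Multiplying each by its prior: 3/11 · 0.14286 = 0.038961, 4/11 · 0.16667 = 0.060606, 2/11 · 0.175 = 0.031818, 2/11 · 0.17857 = 0.032468; with total 0.16385.
The posterior is then P(bag A | data) = 0.23778, P(bag B | data) = 0.36988, P(bag C | data) = 0.19419, P(bag D | data) = 0.19815.
The predictive probability is P(yellow next | data) = (3/5)(0.23778) + (0)(0.36988) + (2/7)(0.19419) + (1/5)(0.19815) = 0.23778.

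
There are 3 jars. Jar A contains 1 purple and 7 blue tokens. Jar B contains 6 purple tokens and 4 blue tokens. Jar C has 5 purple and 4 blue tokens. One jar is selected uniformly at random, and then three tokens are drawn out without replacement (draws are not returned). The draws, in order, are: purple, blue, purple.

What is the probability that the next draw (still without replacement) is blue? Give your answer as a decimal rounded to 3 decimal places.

0.463

For each hypothesis, P(data | H) works out to: P(data | jar A) = (1/8)(7/7)(0/6) = 0; P(data | jar B) = (6/10)(4/9)(5/8) = 1/6; P(data | jar C) = (5/9)(4/8)(4/7) = 10/63.
The prior-weighted likelihoods are 1/3 · 0 = 0, 1/3 · 1/6 = 1/18, 1/3 · 10/63 = 10/189; with total 41/378.
The posterior is then P(jar A | data) = 0, P(jar B | data) = 21/41, P(jar C | data) = 20/41.
The predictive probability is P(blue next | data) = (3/7)(21/41) + (1/2)(20/41) = 19/41.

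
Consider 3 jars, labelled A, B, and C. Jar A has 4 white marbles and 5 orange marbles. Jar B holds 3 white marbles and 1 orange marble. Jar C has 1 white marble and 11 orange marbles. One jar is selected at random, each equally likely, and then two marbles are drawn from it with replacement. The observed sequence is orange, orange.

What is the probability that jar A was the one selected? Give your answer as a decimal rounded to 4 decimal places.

For each hypothesis, P(data | H) works out to: P(data | jar A) = (5/9)(5/9) = 0.30864; P(data | jar B) = (1/4)(1/4) = 0.0625; P(data | jar C) = (11/12)(11/12) = 0.84028.
Multiplying each by its prior: 1/3 · 0.30864 = 0.10288, 1/3 · 0.0625 = 0.020833, 1/3 · 0.84028 = 0.28009; these sum to 0.40381.
By Bayes' rule, P(jar A | data) = (0.10288) / (0.40381) = 0.25478.

0.2548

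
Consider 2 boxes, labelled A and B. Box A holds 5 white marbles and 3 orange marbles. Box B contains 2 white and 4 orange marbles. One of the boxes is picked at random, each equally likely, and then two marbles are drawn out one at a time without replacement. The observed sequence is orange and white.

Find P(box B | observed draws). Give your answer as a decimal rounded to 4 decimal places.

The likelihood of the observed sequence under each hypothesis: P(data | box A) = (3/8)(5/7) = 0.26786; P(data | box B) = (4/6)(2/5) = 0.26667.
The prior-weighted likelihoods are 1/2 · 0.26786 = 0.13393, 1/2 · 0.26667 = 0.13333; these sum to 0.26726.
Hence P(box B | data) = (0.13333) / (0.26726) = 0.49889.

0.4989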